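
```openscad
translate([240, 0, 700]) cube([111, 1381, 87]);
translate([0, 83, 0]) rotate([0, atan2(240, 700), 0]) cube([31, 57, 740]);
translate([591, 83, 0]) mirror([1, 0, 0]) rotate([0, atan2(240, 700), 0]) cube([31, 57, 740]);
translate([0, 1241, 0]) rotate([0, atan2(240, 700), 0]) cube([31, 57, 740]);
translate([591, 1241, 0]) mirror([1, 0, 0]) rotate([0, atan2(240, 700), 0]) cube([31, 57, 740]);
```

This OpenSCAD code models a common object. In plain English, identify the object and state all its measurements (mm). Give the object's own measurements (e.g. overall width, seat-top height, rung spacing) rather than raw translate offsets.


A sawhorse. A 111×1381×87 mm beam (x, y, z) sits on two A-frame leg pairs. Each pair is two raked legs of 31×57 mm section (57 mm along y) splaying symmetrically in x. Each leg rises 700 mm vertically over 240 mm of horizontal reach and is 740 mm long along its own axis. Every leg's outer bottom edge rests on the floor and its outer top edge meets a bottom edge of the beam — the left legs (tilting toward +x) meet the beam's −x bottom edge, the right legs (their mirror images, tilting toward −x) meet its +x bottom edge — so the leg tops tuck under the beam, the beam's underside is 700 mm above the floor, and the feet are 591 mm apart outside-to-outside with the beam centred between them. The two leg pairs are set in 83 mm from either end of the beam.


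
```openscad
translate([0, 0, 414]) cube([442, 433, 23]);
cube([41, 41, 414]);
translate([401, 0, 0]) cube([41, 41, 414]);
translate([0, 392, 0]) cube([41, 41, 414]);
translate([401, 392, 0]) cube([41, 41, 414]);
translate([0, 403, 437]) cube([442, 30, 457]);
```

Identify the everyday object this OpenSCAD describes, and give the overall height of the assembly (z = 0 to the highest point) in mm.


A chair. The overall height is 894 mm.

A slab on four corner posts with a tall panel at the back — a chair. The seat slab sits at z = 414 with thickness 23, and the 457 mm backrest starts at the seat top, so the overall height is 414 + 23 + 457 = 894 mm.


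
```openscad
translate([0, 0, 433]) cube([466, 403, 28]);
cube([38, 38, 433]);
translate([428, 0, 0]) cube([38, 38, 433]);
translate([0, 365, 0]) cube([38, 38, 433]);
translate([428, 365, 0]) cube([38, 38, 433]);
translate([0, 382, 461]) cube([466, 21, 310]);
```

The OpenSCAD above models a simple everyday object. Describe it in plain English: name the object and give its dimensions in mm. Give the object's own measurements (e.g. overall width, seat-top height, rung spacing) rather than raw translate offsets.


A chair. The seat is a 466×403×28 mm slab with its top at z = 461 mm, on four 38×38 mm corner legs (flush with the seat edges, standing on z = 0). A flat backrest 21 mm thick, 310 mm tall, spans the full seat width and rises from the seat top along its +y edge, rear face flush with the rear of the seat.


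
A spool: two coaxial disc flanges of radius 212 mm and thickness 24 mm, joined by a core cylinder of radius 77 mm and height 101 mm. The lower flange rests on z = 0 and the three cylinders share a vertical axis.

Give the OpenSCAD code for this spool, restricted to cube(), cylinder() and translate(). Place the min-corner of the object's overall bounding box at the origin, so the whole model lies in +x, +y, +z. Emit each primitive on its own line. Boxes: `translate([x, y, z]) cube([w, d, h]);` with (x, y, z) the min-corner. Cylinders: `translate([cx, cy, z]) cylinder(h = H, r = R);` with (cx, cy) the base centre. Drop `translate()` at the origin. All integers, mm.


translate([212, 212, 0]) cylinder(h = 24, r = 212);
translate([212, 212, 24]) cylinder(h = 101, r = 77);
translate([212, 212, 125]) cylinder(h = 24, r = 212);


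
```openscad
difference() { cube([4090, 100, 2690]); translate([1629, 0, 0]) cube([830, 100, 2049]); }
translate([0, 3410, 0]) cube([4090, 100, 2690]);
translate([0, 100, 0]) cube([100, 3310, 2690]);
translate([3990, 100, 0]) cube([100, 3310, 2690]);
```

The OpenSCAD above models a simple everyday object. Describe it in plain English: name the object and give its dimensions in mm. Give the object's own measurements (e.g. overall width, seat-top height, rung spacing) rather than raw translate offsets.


A single room: four walls, each 2690 mm tall and 100 mm thick, enclosing an outside footprint 4090×3510 mm (x × y), no floor or roof. The front and back walls (−y and +y sides) run the full x-width; the side walls fit between their inner faces. A door opening 830 mm wide and 2049 mm tall is cut through the front wall from the floor up, its −x edge 1629 mm from the wall's −x end.


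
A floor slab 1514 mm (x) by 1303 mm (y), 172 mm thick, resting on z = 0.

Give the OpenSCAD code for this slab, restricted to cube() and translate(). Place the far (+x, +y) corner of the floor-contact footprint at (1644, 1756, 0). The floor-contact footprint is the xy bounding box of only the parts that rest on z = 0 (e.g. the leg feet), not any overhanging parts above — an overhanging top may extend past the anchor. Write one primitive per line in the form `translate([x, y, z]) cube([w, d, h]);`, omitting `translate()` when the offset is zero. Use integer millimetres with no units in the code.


translate([130, 453, 0]) cube([1514, 1303, 172]);


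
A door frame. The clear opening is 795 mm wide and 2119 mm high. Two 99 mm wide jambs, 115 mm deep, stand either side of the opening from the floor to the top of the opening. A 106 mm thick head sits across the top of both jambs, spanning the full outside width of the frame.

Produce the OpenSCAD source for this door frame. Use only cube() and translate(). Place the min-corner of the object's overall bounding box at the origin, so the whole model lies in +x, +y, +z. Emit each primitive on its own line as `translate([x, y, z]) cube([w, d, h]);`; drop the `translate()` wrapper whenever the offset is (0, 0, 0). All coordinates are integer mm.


cube([99, 115, 2119]);
translate([894, 0, 0]) cube([99, 115, 2119]);
translate([0, 0, 2119]) cube([993, 115, 106]);


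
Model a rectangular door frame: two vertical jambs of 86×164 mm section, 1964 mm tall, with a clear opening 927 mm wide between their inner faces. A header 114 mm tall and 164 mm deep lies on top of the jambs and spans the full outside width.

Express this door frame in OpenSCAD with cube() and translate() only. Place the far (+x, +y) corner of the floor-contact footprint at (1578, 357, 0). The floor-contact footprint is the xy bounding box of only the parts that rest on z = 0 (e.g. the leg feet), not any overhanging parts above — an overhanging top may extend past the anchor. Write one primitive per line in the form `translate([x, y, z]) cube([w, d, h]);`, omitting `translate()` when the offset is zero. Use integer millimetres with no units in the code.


translate([479, 193, 0]) cube([86, 164, 1964]);
translate([1492, 193, 0]) cube([86, 164, 1964]);
translate([479, 193, 1964]) cube([1099, 164, 114]);


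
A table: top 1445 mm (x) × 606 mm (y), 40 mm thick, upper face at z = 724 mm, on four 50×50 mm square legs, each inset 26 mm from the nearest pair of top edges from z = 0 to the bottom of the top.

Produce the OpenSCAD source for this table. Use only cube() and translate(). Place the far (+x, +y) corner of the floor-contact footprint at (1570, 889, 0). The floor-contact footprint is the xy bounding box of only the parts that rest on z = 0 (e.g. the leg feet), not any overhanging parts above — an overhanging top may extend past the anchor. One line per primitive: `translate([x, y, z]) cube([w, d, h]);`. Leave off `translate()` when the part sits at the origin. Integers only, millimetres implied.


translate([151, 309, 684]) cube([1445, 606, 40]);
translate([177, 335, 0]) cube([50, 50, 684]);
translate([1520, 335, 0]) cube([50, 50, 684]);
translate([177, 839, 0]) cube([50, 50, 684]);
translate([1520, 839, 0]) cube([50, 50, 684]);


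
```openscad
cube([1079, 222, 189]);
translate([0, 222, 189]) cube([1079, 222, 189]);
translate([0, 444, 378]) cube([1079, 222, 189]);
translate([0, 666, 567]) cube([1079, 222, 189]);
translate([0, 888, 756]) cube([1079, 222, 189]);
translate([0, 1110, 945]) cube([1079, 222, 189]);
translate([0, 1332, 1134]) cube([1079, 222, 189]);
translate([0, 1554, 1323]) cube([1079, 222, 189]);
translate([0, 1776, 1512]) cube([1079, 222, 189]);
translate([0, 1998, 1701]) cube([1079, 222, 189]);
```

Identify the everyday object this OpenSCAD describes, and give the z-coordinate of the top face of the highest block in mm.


A staircase. The total rise is 1890 mm.

10 identical blocks, each offset up and back from the previous — a staircase. Each step is 189 mm tall and there are 10 of them, so the total rise is 10 × 189 = 1890 mm.


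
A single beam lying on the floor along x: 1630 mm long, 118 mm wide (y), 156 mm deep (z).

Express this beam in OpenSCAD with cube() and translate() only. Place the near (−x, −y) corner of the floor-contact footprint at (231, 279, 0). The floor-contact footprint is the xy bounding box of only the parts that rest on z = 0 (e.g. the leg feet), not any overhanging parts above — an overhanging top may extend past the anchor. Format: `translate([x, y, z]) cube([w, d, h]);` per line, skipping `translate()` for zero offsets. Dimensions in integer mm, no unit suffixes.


translate([231, 279, 0]) cube([1630, 118, 156]);


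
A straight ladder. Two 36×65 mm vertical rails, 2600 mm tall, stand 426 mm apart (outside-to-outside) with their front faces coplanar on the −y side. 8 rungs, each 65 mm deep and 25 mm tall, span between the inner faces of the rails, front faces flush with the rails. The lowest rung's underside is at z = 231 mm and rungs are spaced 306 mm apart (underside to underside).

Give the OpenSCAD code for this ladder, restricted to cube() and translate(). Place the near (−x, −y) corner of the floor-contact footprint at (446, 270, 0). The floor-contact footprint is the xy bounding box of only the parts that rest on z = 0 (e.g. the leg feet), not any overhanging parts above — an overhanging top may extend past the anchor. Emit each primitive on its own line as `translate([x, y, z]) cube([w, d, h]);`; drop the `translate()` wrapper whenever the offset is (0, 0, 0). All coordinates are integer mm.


translate([446, 270, 0]) cube([36, 65, 2600]);
translate([836, 270, 0]) cube([36, 65, 2600]);
translate([482, 270, 231]) cube([354, 65, 25]);
translate([482, 270, 537]) cube([354, 65, 25]);
translate([482, 270, 843]) cube([354, 65, 25]);
translate([482, 270, 1149]) cube([354, 65, 25]);
translate([482, 270, 1455]) cube([354, 65, 25]);
translate([482, 270, 1761]) cube([354, 65, 25]);
translate([482, 270, 2067]) cube([354, 65, 25]);
translate([482, 270, 2373]) cube([354, 65, 25]);


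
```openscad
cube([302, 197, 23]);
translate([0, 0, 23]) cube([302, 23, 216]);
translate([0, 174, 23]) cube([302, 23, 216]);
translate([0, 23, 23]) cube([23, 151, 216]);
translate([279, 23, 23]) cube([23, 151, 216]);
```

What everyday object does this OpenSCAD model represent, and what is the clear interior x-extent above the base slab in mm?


An open box. The internal width is 256 mm.

A 302×197 base slab with four walls standing on it — an open box. The base is 302 mm wide and the walls are 23 mm thick, so the internal width is 302 − 2 × 23 = 256 mm.


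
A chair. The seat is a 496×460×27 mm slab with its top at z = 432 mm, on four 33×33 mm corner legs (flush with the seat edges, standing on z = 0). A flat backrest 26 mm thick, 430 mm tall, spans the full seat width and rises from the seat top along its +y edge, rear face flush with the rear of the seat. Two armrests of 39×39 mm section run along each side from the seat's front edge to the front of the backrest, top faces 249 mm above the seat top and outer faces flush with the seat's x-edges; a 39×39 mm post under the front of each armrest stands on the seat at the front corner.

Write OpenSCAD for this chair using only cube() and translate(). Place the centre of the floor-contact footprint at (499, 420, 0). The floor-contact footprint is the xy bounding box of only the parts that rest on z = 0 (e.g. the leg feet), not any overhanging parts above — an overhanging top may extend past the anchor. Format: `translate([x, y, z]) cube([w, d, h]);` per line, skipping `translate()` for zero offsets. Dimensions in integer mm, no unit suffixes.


translate([251, 190, 405]) cube([496, 460, 27]);
translate([251, 190, 0]) cube([33, 33, 405]);
translate([714, 190, 0]) cube([33, 33, 405]);
translate([251, 617, 0]) cube([33, 33, 405]);
translate([714, 617, 0]) cube([33, 33, 405]);
translate([251, 624, 432]) cube([496, 26, 430]);
translate([251, 190, 642]) cube([39, 434, 39]);
translate([708, 190, 642]) cube([39, 434, 39]);
translate([251, 190, 432]) cube([39, 39, 210]);
translate([708, 190, 432]) cube([39, 39, 210]);


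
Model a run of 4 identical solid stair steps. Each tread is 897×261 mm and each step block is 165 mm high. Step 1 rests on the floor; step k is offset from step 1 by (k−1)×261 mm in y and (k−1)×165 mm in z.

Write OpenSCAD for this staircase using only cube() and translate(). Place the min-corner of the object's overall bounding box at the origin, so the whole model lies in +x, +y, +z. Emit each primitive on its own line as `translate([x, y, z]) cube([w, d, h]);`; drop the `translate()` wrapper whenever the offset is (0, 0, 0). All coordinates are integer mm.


cube([897, 261, 165]);
translate([0, 261, 165]) cube([897, 261, 165]);
translate([0, 522, 330]) cube([897, 261, 165]);
translate([0, 783, 495]) cube([897, 261, 165]);


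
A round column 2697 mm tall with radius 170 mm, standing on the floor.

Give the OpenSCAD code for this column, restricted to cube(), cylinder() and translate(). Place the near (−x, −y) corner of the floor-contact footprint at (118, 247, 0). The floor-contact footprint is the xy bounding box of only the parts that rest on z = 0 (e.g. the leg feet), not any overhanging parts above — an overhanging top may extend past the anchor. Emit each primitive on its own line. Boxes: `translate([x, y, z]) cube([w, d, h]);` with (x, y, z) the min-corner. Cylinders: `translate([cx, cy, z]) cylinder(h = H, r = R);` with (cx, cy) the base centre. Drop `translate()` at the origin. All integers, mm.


translate([288, 417, 0]) cylinder(h = 2697, r = 170);


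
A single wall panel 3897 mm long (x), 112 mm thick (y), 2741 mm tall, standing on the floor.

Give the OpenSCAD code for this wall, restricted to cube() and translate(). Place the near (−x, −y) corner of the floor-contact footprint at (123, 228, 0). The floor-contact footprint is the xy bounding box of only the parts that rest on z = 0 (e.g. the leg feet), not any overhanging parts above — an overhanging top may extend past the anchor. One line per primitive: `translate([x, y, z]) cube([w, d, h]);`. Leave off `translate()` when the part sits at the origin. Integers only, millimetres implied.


translate([123, 228, 0]) cube([3897, 112, 2741]);


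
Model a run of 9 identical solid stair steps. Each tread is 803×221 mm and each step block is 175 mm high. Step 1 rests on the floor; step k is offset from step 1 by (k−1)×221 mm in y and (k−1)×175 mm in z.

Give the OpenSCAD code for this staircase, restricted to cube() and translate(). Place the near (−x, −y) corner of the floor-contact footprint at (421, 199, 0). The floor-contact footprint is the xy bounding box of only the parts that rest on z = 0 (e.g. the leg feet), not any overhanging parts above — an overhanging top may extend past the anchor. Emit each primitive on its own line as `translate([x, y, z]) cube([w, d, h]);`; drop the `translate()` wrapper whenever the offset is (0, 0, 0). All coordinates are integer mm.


translate([421, 199, 0]) cube([803, 221, 175]);
translate([421, 420, 175]) cube([803, 221, 175]);
translate([421, 641, 350]) cube([803, 221, 175]);
translate([421, 862, 525]) cube([803, 221, 175]);
translate([421, 1083, 700]) cube([803, 221, 175]);
translate([421, 1304, 875]) cube([803, 221, 175]);
translate([421, 1525, 1050]) cube([803, 221, 175]);
translate([421, 1746, 1225]) cube([803, 221, 175]);
translate([421, 1967, 1400]) cube([803, 221, 175]);


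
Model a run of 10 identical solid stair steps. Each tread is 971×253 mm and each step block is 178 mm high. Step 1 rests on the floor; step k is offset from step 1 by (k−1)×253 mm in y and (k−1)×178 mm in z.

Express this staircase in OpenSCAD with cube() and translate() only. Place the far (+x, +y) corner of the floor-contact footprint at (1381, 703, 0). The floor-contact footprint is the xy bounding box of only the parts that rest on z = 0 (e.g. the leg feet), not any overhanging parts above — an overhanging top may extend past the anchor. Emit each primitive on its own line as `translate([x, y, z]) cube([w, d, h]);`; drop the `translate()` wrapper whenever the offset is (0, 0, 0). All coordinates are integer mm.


translate([410, 450, 0]) cube([971, 253, 178]);
translate([410, 703, 178]) cube([971, 253, 178]);
translate([410, 956, 356]) cube([971, 253, 178]);
translate([410, 1209, 534]) cube([971, 253, 178]);
translate([410, 1462, 712]) cube([971, 253, 178]);
translate([410, 1715, 890]) cube([971, 253, 178]);
translate([410, 1968, 1068]) cube([971, 253, 178]);
translate([410, 2221, 1246]) cube([971, 253, 178]);
translate([410, 2474, 1424]) cube([971, 253, 178]);
translate([410, 2727, 1602]) cube([971, 253, 178]);


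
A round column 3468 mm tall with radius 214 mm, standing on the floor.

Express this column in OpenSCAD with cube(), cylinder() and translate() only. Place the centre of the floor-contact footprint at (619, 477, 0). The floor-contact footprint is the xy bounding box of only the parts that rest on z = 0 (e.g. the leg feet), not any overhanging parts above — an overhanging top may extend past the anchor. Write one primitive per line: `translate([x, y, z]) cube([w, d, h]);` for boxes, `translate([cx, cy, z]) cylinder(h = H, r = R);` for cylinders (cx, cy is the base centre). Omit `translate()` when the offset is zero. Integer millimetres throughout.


translate([619, 477, 0]) cylinder(h = 3468, r = 214);


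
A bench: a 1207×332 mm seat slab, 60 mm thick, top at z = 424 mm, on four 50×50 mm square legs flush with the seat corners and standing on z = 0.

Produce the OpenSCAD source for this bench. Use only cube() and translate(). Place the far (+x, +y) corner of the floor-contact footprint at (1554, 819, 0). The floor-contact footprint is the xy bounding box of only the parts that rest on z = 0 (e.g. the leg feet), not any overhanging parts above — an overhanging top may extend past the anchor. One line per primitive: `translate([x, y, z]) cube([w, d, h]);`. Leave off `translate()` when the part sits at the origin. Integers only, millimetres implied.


translate([347, 487, 364]) cube([1207, 332, 60]);
translate([347, 487, 0]) cube([50, 50, 364]);
translate([347, 769, 0]) cube([50, 50, 364]);
translate([1504, 487, 0]) cube([50, 50, 364]);
translate([1504, 769, 0]) cube([50, 50, 364]);


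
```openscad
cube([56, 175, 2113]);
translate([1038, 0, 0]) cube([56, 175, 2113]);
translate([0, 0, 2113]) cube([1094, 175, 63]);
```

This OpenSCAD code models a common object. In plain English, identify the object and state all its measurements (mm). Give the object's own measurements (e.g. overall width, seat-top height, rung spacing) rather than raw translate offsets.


A door frame. The clear opening is 982 mm wide and 2113 mm high. Two 56 mm wide jambs, 175 mm deep, stand either side of the opening from the floor to the top of the opening. A 63 mm thick head sits across the top of both jambs, spanning the full outside width of the frame.


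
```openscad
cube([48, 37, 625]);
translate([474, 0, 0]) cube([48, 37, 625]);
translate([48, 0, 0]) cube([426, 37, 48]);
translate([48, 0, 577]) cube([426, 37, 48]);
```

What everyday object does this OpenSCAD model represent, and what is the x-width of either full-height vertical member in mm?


A picture frame. The border width is 48 mm.

Four thin pieces enclosing a rectangular opening — a picture frame. The two full-height stiles are 625 mm tall; the top rail sits at z = 577 and is 48 mm tall, so the border above the opening is 625 − 577 = 48 mm, matching the stile x-width.


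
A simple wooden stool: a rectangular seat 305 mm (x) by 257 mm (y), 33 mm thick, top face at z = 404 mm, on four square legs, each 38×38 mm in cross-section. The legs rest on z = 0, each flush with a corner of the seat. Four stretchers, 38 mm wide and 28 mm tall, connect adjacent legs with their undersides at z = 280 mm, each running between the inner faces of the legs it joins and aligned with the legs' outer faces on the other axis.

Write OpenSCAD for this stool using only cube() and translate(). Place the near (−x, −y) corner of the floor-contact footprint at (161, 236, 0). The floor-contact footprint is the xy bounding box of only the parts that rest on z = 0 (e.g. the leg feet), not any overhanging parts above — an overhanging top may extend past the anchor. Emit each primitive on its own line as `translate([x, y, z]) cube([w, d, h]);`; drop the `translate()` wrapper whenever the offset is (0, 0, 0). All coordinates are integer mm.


translate([161, 236, 371]) cube([305, 257, 33]);
translate([161, 236, 0]) cube([38, 38, 371]);
translate([428, 236, 0]) cube([38, 38, 371]);
translate([161, 455, 0]) cube([38, 38, 371]);
translate([428, 455, 0]) cube([38, 38, 371]);
translate([199, 236, 280]) cube([229, 38, 28]);
translate([199, 455, 280]) cube([229, 38, 28]);
translate([161, 274, 280]) cube([38, 181, 28]);
translate([428, 274, 280]) cube([38, 181, 28]);


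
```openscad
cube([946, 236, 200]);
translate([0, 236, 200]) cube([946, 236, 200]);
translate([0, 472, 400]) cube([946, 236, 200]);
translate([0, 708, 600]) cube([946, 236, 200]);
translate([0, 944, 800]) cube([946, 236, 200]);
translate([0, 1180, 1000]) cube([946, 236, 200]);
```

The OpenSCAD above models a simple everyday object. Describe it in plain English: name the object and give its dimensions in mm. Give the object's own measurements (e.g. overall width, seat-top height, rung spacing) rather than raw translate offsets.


A straight staircase of 6 solid steps. Each step is 946 mm wide (x), 236 mm deep (y, the going) and 200 mm tall (the rise). The first step rests on the floor; each subsequent step sits one going further in +y and one rise higher in +z, directly behind and above the previous step with no overlap.


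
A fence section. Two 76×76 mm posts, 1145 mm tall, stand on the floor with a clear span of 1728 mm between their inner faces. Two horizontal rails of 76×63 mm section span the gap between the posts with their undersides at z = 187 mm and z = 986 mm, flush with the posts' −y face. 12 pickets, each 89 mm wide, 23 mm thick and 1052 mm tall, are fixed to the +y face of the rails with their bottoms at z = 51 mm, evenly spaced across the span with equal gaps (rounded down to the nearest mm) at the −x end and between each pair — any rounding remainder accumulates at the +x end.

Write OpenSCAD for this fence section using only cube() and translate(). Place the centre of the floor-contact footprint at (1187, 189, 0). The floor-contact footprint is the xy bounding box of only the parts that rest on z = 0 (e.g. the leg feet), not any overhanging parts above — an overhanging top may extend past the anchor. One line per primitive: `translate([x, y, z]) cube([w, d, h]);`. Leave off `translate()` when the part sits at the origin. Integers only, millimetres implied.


translate([247, 151, 0]) cube([76, 76, 1145]);
translate([2051, 151, 0]) cube([76, 76, 1145]);
translate([323, 151, 187]) cube([1728, 76, 63]);
translate([323, 151, 986]) cube([1728, 76, 63]);
translate([373, 227, 51]) cube([89, 23, 1052]);
translate([512, 227, 51]) cube([89, 23, 1052]);
translate([651, 227, 51]) cube([89, 23, 1052]);
translate([790, 227, 51]) cube([89, 23, 1052]);
translate([929, 227, 51]) cube([89, 23, 1052]);
translate([1068, 227, 51]) cube([89, 23, 1052]);
translate([1207, 227, 51]) cube([89, 23, 1052]);
translate([1346, 227, 51]) cube([89, 23, 1052]);
translate([1485, 227, 51]) cube([89, 23, 1052]);
translate([1624, 227, 51]) cube([89, 23, 1052]);
translate([1763, 227, 51]) cube([89, 23, 1052]);
translate([1902, 227, 51]) cube([89, 23, 1052]);


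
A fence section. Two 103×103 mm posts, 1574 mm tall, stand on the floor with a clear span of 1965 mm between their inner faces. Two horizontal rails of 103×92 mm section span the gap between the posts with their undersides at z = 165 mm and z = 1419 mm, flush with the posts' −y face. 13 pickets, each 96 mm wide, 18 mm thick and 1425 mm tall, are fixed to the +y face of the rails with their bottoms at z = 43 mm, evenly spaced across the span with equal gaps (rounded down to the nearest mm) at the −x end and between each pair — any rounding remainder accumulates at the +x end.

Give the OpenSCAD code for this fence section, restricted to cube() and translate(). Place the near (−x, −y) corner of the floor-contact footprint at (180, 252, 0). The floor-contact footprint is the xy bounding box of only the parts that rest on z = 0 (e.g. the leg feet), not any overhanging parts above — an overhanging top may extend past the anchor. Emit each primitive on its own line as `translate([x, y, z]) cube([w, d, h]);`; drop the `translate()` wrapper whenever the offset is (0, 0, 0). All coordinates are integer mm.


translate([180, 252, 0]) cube([103, 103, 1574]);
translate([2248, 252, 0]) cube([103, 103, 1574]);
translate([283, 252, 165]) cube([1965, 103, 92]);
translate([283, 252, 1419]) cube([1965, 103, 92]);
translate([334, 355, 43]) cube([96, 18, 1425]);
translate([481, 355, 43]) cube([96, 18, 1425]);
translate([628, 355, 43]) cube([96, 18, 1425]);
translate([775, 355, 43]) cube([96, 18, 1425]);
translate([922, 355, 43]) cube([96, 18, 1425]);
translate([1069, 355, 43]) cube([96, 18, 1425]);
translate([1216, 355, 43]) cube([96, 18, 1425]);
translate([1363, 355, 43]) cube([96, 18, 1425]);
translate([1510, 355, 43]) cube([96, 18, 1425]);
translate([1657, 355, 43]) cube([96, 18, 1425]);
translate([1804, 355, 43]) cube([96, 18, 1425]);
translate([1951, 355, 43]) cube([96, 18, 1425]);
translate([2098, 355, 43]) cube([96, 18, 1425]);


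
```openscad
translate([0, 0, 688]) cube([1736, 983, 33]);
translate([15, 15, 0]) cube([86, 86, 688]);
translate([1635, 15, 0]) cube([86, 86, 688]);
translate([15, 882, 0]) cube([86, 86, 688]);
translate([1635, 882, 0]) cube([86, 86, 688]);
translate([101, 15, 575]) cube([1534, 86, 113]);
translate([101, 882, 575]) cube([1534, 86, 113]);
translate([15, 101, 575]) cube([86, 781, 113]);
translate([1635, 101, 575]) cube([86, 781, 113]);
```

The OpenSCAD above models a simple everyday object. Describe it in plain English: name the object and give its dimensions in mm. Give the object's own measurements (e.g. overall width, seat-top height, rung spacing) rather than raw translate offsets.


A table: top 1736 mm (x) × 983 mm (y), 33 mm thick, upper face at z = 721 mm, on four 86×86 mm square legs, each inset 15 mm from the nearest pair of top edges from z = 0 to the bottom of the top. Four apron rails, 86 mm thick and 113 mm tall, run between adjacent legs with their top edges flush with the underside of the top and their outer faces flush with the legs' outer faces.


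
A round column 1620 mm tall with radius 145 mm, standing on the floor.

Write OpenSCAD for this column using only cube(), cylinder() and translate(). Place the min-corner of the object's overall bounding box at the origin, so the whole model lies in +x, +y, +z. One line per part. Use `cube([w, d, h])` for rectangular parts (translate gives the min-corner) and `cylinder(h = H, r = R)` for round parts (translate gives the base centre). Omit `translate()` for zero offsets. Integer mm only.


translate([145, 145, 0]) cylinder(h = 1620, r = 145);


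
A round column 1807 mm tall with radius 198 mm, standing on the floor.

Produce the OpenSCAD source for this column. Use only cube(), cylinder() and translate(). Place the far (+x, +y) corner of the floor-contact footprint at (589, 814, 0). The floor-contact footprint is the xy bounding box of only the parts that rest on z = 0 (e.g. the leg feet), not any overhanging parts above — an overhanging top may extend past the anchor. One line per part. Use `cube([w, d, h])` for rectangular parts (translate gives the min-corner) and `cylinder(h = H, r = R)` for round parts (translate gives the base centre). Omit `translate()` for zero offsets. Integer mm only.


translate([391, 616, 0]) cylinder(h = 1807, r = 198);


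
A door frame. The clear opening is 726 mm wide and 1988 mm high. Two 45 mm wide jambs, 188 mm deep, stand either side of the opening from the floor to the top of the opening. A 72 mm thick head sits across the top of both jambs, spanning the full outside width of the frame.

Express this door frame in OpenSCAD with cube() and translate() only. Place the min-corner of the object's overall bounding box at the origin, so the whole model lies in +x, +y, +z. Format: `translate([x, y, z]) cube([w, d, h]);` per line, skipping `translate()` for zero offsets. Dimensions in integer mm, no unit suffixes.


cube([45, 188, 1988]);
translate([771, 0, 0]) cube([45, 188, 1988]);
translate([0, 0, 1988]) cube([816, 188, 72]);


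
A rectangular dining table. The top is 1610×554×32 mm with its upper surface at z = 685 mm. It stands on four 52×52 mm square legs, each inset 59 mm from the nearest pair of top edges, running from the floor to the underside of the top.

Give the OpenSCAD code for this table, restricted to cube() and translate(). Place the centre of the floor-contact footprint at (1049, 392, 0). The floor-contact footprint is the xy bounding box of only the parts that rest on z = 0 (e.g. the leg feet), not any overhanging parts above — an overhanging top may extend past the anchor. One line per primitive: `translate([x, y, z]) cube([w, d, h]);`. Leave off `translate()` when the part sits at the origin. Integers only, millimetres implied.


// leg_h = 685 - 32 = 653
translate([244, 115, 653]) cube([1610, 554, 32]);
translate([303, 174, 0]) cube([52, 52, 653]);
translate([1743, 174, 0]) cube([52, 52, 653]);
translate([303, 558, 0]) cube([52, 52, 653]);
translate([1743, 558, 0]) cube([52, 52, 653]);


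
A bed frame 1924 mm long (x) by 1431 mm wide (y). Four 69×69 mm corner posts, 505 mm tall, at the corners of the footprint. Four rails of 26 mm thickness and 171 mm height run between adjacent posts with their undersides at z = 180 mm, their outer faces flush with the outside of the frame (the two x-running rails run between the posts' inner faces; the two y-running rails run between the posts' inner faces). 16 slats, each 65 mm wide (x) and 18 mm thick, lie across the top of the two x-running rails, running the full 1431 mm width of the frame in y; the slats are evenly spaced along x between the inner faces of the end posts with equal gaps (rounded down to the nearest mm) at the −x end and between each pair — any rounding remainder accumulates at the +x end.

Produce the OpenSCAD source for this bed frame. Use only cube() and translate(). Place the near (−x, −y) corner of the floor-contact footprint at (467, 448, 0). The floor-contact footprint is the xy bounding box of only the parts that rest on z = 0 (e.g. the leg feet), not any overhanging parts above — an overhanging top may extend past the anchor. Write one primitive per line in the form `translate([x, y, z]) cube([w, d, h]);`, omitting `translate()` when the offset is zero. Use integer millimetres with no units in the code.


translate([467, 448, 0]) cube([69, 69, 505]);
translate([467, 1810, 0]) cube([69, 69, 505]);
translate([2322, 448, 0]) cube([69, 69, 505]);
translate([2322, 1810, 0]) cube([69, 69, 505]);
translate([536, 448, 180]) cube([1786, 26, 171]);
translate([536, 1853, 180]) cube([1786, 26, 171]);
translate([467, 517, 180]) cube([26, 1293, 171]);
translate([2365, 517, 180]) cube([26, 1293, 171]);
translate([579, 448, 351]) cube([65, 1431, 18]);
translate([687, 448, 351]) cube([65, 1431, 18]);
translate([795, 448, 351]) cube([65, 1431, 18]);
translate([903, 448, 351]) cube([65, 1431, 18]);
translate([1011, 448, 351]) cube([65, 1431, 18]);
translate([1119, 448, 351]) cube([65, 1431, 18]);
translate([1227, 448, 351]) cube([65, 1431, 18]);
translate([1335, 448, 351]) cube([65, 1431, 18]);
translate([1443, 448, 351]) cube([65, 1431, 18]);
translate([1551, 448, 351]) cube([65, 1431, 18]);
translate([1659, 448, 351]) cube([65, 1431, 18]);
translate([1767, 448, 351]) cube([65, 1431, 18]);
translate([1875, 448, 351]) cube([65, 1431, 18]);
translate([1983, 448, 351]) cube([65, 1431, 18]);
translate([2091, 448, 351]) cube([65, 1431, 18]);
translate([2199, 448, 351]) cube([65, 1431, 18]);


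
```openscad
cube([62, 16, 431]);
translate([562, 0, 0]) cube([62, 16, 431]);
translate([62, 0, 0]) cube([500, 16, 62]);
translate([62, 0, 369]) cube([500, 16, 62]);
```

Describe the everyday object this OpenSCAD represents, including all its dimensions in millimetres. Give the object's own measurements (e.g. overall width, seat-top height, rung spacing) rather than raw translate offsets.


A rectangular picture frame lying in the x–z plane (depth along y). The opening is 500 mm wide (x) by 307 mm tall (z), surrounded by a border 62 mm wide on all four sides. The frame is 16 mm deep and is made of two full-height vertical stiles with two horizontal rails fitted between them.


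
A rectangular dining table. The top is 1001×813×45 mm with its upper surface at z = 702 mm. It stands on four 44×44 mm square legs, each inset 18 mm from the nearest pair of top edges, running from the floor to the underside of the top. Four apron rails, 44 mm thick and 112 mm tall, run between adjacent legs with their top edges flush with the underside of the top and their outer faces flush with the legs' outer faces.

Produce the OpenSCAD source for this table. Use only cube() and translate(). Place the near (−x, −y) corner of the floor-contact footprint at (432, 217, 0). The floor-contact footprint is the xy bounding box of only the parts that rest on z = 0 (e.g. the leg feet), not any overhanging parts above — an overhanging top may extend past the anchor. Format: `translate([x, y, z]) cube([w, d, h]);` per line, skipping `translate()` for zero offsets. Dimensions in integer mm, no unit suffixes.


// leg_h = 702 - 45 = 657
// apron z = 657 - 112 = 545
translate([414, 199, 657]) cube([1001, 813, 45]);
translate([432, 217, 0]) cube([44, 44, 657]);
translate([1353, 217, 0]) cube([44, 44, 657]);
translate([432, 950, 0]) cube([44, 44, 657]);
translate([1353, 950, 0]) cube([44, 44, 657]);
translate([476, 217, 545]) cube([877, 44, 112]);
translate([476, 950, 545]) cube([877, 44, 112]);
translate([432, 261, 545]) cube([44, 689, 112]);
translate([1353, 261, 545]) cube([44, 689, 112]);


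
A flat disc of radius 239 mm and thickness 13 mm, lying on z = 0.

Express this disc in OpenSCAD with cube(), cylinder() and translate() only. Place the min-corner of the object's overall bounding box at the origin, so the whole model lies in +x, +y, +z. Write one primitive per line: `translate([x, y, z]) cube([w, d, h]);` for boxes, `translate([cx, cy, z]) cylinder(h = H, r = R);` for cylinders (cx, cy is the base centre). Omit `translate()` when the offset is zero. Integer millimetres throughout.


translate([239, 239, 0]) cylinder(h = 13, r = 239);


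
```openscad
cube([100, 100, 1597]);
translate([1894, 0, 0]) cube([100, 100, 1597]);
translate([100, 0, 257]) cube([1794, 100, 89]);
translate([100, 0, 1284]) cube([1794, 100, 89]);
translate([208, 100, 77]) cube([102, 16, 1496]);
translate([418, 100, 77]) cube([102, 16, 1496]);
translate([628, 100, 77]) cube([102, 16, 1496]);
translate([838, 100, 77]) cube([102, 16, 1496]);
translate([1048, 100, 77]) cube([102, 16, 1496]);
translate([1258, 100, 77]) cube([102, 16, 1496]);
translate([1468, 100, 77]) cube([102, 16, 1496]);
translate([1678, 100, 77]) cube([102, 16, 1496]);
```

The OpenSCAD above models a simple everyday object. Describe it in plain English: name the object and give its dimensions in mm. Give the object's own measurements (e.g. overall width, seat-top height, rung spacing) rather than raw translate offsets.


A fence section. Two 100×100 mm posts, 1597 mm tall, stand on the floor with a clear span of 1794 mm between their inner faces. Two horizontal rails of 100×89 mm section span the gap between the posts with their undersides at z = 257 mm and z = 1284 mm, flush with the posts' −y face. 8 pickets, each 102 mm wide, 16 mm thick and 1496 mm tall, are fixed to the +y face of the rails with their bottoms at z = 77 mm, spaced across the span with a 108 mm gap after the −x post and between neighbouring pickets, with 114 mm left before the +x post.


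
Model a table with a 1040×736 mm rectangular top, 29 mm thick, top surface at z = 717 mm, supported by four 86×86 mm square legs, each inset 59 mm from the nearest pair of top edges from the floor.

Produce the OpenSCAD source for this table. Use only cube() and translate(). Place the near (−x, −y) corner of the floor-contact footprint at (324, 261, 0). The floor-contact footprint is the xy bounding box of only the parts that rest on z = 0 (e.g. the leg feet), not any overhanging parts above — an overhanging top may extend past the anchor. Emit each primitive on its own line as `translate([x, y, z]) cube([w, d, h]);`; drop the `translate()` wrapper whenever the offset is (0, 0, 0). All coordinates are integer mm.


translate([265, 202, 688]) cube([1040, 736, 29]);
translate([324, 261, 0]) cube([86, 86, 688]);
translate([1160, 261, 0]) cube([86, 86, 688]);
translate([324, 793, 0]) cube([86, 86, 688]);
translate([1160, 793, 0]) cube([86, 86, 688]);


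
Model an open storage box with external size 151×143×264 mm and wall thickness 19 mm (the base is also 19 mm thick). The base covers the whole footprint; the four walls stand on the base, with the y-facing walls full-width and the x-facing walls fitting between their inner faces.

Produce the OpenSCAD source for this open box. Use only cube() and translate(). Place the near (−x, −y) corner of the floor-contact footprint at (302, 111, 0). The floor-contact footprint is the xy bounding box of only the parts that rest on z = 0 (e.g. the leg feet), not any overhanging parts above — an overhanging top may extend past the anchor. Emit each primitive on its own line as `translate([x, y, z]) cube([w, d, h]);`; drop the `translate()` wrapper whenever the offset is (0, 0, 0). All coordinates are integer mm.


translate([302, 111, 0]) cube([151, 143, 19]);
translate([302, 111, 19]) cube([151, 19, 245]);
translate([302, 235, 19]) cube([151, 19, 245]);
translate([302, 130, 19]) cube([19, 105, 245]);
translate([434, 130, 19]) cube([19, 105, 245]);


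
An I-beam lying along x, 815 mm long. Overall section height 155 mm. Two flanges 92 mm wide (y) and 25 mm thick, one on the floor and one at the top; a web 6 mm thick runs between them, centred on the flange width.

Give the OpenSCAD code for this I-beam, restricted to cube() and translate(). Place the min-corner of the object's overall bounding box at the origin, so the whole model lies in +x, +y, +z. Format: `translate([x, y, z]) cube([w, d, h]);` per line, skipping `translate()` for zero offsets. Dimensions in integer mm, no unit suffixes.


cube([815, 92, 25]);
translate([0, 43, 25]) cube([815, 6, 105]);
translate([0, 0, 130]) cube([815, 92, 25]);


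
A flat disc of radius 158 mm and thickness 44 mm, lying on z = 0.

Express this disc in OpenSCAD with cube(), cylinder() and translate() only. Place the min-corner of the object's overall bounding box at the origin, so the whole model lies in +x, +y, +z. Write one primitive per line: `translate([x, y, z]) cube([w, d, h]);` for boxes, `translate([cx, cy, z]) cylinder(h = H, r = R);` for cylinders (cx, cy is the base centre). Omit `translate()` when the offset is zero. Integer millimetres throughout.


translate([158, 158, 0]) cylinder(h = 44, r = 158);


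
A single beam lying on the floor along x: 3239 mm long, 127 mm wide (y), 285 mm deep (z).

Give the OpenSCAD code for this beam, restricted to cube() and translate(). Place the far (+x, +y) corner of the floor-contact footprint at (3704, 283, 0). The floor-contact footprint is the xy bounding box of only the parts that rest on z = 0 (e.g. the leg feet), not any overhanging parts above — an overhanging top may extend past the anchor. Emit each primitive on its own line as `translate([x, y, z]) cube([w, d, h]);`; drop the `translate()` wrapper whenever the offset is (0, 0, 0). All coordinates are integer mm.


translate([465, 156, 0]) cube([3239, 127, 285]);
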